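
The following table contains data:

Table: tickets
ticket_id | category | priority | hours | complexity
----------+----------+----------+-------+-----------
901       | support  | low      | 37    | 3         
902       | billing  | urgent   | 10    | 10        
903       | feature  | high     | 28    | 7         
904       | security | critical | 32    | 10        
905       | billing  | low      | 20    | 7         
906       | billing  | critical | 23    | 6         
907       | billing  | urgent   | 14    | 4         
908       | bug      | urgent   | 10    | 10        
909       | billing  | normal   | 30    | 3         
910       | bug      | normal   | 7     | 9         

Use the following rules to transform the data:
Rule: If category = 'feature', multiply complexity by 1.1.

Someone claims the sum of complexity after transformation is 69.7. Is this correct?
Yes, the result is correct.

Step 1: Calculate the correct sum after transformation
Step 2: Apply multiplier 1.1 to records where category = 'feature'
Step 3: Correct result = 69.7
Step 4: Claimed result = 69.7
Step 5: 69.7 = 69.7 ✓
Conclusion: The claimed result is correct.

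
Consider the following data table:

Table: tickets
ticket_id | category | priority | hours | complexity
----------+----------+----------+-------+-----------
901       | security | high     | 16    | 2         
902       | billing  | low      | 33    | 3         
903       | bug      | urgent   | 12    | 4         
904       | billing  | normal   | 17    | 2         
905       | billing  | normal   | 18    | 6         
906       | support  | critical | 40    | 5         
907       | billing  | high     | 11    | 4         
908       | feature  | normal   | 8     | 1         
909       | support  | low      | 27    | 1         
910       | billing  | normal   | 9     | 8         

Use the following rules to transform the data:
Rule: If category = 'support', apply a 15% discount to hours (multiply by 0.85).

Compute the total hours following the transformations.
180.95

Step 1: Records with category = 'support' have total hours = 67
Step 2: Apply multiplier: 67 × 0.85 = 56.95
Step 3: Other records total: 124
Step 4: Final sum = 56.95 + 124 = 180.95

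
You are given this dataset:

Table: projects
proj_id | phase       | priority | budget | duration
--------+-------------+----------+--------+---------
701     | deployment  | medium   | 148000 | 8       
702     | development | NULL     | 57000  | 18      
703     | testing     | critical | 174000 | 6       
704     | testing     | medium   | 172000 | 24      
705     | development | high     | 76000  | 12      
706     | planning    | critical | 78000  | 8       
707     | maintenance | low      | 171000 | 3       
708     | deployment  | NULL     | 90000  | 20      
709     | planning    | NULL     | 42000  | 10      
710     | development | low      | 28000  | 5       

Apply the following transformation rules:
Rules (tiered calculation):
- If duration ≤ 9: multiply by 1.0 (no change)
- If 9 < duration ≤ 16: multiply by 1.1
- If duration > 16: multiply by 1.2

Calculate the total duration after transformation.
128.6

Step 1: Tier 1 (duration ≤ 9): 5 records, sum = 30 × 1.0 = 30.0
Step 2: Tier 2 (9 < duration ≤ 16): 2 records, sum = 22 × 1.1 = 24.2
Step 3: Tier 3 (duration > 16): 3 records, sum = 62 × 1.2 = 74.4
Step 4: Final sum = 30.0 + 24.2 + 74.4 = 128.6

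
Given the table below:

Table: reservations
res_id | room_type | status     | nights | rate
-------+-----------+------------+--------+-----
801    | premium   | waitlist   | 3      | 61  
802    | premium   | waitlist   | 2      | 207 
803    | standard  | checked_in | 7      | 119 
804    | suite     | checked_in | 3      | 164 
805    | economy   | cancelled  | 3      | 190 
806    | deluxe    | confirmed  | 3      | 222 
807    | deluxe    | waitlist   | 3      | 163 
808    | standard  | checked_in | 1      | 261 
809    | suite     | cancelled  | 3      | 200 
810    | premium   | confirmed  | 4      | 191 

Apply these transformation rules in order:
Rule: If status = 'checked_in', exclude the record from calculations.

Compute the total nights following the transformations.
21

Step 1: Identify records where status = 'checked_in'
Step 2: The excluded records sum to 11
Step 3: Original total nights = 32
Step 4: Remaining total = 32 - 11 = 21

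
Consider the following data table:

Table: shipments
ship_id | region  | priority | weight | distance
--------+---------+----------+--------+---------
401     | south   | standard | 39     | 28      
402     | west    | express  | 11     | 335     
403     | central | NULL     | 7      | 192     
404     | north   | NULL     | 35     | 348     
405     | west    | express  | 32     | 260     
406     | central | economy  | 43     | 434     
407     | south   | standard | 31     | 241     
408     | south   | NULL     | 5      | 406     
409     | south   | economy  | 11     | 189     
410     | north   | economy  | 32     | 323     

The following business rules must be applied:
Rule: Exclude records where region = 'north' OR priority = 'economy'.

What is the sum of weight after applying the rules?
125

Step 1: Find records where region = 'north' OR priority = 'economy'
Step 2: 4 records match, summing to 121
Step 3: Original sum: 246
Step 4: Remaining sum = 246 - 121 = 125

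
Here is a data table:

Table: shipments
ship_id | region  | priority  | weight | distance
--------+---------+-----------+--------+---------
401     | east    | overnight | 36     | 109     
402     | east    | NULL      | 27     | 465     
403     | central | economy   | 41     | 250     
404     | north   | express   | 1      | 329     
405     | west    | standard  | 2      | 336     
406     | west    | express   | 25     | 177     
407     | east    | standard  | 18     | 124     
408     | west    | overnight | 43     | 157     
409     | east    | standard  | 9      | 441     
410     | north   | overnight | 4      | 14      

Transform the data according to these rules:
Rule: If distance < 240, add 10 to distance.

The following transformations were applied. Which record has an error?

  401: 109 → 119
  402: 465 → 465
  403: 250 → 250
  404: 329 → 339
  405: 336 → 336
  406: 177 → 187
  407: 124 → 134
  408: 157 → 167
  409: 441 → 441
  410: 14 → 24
Record 404 has an error. The correct transformed value should be 329, not 339.

Step 1: Check each record against the rule
Step 2: Record 404 has distance = 329
Step 3: Since 329 >= 240, the bonus should not have been applied
Step 4: Correct value = 329, but claimed value = 339
Conclusion: Record 404 has the error.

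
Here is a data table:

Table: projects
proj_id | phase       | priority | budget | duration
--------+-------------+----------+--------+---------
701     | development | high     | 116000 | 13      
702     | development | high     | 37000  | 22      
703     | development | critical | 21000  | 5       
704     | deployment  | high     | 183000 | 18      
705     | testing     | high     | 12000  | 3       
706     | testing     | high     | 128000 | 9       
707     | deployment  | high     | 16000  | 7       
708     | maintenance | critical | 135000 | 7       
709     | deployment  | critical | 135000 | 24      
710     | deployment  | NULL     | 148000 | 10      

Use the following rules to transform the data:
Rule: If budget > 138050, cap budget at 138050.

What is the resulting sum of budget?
876100

Step 1: 2 records have budget > 138050
Step 2: These records originally summed to 331000
Step 3: After capping: 2 × 138050 = 276100
Step 4: Unaffected records sum: 600000
Step 5: Final sum = 276100 + 600000 = 876100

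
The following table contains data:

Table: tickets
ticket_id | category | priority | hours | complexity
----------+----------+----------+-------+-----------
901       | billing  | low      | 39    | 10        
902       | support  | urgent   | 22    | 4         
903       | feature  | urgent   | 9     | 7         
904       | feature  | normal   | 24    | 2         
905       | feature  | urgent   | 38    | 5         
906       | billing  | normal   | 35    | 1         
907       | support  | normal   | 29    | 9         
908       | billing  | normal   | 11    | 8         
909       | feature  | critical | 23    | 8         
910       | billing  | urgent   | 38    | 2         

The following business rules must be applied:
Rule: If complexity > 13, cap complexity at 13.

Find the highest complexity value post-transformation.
10

Step 1: Original maximum complexity = 10
Step 2: Check cap of 13 against maximum
Step 3: No records exceed the cap (max 10 <= cap 13), so no capping applies
Step 4: Maximum after transformation = 10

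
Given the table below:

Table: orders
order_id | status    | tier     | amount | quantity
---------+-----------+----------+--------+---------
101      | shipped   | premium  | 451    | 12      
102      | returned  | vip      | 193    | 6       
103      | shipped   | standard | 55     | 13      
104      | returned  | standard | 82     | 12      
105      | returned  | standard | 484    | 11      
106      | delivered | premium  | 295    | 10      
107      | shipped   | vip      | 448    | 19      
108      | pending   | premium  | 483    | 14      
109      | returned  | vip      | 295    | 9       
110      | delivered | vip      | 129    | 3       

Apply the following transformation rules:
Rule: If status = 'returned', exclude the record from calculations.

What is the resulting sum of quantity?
71

Step 1: Identify records where status = 'returned'
Step 2: The excluded records sum to 38
Step 3: Original total quantity = 109
Step 4: Remaining total = 109 - 38 = 71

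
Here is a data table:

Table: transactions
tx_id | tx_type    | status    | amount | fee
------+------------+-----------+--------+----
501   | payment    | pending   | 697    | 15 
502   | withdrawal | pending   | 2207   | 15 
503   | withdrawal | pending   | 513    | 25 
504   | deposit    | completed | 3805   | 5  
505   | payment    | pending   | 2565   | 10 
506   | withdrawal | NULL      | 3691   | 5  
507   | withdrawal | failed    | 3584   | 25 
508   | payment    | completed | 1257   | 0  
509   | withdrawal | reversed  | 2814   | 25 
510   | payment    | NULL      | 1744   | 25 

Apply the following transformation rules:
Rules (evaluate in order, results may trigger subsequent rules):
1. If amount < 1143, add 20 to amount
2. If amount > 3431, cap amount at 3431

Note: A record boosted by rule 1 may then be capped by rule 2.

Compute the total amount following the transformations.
22130

Step 1: Apply rule 1 to records with amount < 1143
  - 2 records get bonus of 20
  - Of these, 0 records then exceed 3431 and get capped
Step 2: Apply rule 2 to records with amount > 3431
  - 3 records (original) are capped
Step 3: Calculate final sum = 22130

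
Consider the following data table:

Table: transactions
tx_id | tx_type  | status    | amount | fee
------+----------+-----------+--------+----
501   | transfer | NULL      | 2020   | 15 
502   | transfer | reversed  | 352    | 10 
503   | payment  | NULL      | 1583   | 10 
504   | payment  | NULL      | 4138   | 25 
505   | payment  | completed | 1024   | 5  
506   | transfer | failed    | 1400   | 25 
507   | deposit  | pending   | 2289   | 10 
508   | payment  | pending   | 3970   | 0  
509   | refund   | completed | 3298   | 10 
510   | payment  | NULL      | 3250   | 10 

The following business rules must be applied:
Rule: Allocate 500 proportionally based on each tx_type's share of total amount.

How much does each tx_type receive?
deposit: 49.07, payment: 299.37, refund: 70.7, transfer: 80.86

Step 1: Calculate total amount = 23324
Step 2: Calculate each tx_type's proportion:
  deposit: 2289/23324 = 9.81% → 49.07
  payment: 13965/23324 = 59.87% → 299.37
  refund: 3298/23324 = 14.14% → 70.7
  transfer: 3772/23324 = 16.17% → 80.86
Step 3: Verify: sum of allocations ≈ 500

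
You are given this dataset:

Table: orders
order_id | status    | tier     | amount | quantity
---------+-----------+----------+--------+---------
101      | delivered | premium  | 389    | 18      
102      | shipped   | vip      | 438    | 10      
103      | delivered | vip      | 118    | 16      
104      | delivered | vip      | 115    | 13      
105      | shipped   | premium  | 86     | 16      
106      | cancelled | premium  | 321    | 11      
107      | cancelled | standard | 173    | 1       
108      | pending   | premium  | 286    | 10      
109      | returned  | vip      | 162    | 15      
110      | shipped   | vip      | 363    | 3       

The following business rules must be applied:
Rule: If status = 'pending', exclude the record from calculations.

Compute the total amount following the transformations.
2165

Step 1: Identify records where status = 'pending'
Step 2: The excluded records sum to 286
Step 3: Original total amount = 2451
Step 4: Remaining total = 2451 - 286 = 2165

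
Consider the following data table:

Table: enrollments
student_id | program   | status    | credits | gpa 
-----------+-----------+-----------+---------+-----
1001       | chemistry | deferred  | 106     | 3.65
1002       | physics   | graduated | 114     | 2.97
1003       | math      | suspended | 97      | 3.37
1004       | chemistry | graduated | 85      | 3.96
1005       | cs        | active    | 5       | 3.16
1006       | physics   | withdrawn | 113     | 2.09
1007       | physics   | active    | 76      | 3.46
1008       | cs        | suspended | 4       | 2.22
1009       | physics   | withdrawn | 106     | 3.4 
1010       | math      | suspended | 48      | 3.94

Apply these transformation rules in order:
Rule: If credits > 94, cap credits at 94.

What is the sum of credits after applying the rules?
688

Step 1: 5 records have credits > 94
Step 2: These records originally summed to 536
Step 3: After capping: 5 × 94 = 470
Step 4: Unaffected records sum: 218
Step 5: Final sum = 470 + 218 = 688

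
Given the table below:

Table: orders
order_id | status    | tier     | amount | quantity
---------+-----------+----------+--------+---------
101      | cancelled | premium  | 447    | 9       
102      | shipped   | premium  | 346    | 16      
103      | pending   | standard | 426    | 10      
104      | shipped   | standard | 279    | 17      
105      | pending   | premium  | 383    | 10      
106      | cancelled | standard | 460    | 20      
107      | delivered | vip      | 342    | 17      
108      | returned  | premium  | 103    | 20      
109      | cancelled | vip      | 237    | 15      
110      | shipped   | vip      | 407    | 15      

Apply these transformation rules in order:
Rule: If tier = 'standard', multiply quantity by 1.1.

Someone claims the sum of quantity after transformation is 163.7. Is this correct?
No, the correct result is 153.7.

Step 1: Calculate the correct sum after transformation
Step 2: Apply multiplier 1.1 to records where tier = 'standard'
Step 3: Correct result = 153.7
Step 4: Claimed result = 163.7
Step 5: 153.7 ≠ 163.7
Conclusion: The claimed result is incorrect. The correct answer is 153.7.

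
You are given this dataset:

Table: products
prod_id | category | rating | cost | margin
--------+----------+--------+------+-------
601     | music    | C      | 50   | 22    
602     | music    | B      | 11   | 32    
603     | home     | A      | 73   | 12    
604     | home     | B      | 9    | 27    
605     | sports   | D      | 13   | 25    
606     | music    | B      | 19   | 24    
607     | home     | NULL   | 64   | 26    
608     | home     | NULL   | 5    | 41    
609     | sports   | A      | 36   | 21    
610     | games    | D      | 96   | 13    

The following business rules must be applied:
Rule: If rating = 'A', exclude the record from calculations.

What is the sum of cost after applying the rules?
267

Step 1: Identify records where rating = 'A'
Step 2: The excluded records sum to 109
Step 3: Original total cost = 376
Step 4: Remaining total = 376 - 109 = 267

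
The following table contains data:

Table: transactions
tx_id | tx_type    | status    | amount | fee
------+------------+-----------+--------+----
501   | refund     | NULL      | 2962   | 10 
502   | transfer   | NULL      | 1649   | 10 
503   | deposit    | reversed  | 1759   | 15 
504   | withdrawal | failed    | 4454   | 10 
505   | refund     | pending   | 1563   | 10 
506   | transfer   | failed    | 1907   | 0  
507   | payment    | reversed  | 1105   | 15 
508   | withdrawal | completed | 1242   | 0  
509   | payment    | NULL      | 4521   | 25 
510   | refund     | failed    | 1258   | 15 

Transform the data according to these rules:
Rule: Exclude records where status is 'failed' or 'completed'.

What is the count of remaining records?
6

Step 1: Count records to exclude
  - 3 (failed) + 1 (completed) = 4 records
Step 2: Total records: 10
Step 3: Remaining = 10 - 4 = 6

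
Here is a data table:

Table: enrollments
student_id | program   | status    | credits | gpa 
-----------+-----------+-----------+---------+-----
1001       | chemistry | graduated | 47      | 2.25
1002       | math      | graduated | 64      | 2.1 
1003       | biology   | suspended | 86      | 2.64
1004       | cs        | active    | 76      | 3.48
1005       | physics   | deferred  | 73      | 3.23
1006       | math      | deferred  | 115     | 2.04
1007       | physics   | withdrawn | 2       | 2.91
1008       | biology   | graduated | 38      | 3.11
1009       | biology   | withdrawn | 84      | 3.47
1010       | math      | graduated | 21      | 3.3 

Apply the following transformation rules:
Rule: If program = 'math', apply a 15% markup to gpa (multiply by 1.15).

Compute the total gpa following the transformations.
29.65

Step 1: Records with program = 'math' have total gpa = 7.44
Step 2: Apply multiplier: 7.44 × 1.15 = 8.56
Step 3: Other records total: 21.09
Step 4: Final sum = 8.56 + 21.09 = 29.65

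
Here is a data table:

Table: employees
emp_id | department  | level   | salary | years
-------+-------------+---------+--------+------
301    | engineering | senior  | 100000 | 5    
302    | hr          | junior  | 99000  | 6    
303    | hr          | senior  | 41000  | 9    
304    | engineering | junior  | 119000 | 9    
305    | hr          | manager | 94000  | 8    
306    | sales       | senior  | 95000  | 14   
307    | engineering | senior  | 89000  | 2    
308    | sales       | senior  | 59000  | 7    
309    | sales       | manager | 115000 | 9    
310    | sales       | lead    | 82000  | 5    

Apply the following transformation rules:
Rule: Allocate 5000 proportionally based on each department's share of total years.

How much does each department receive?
engineering: 1081.08, hr: 1554.05, sales: 2364.86

Step 1: Calculate total years = 74
Step 2: Calculate each department's proportion:
  engineering: 16/74 = 21.62% → 1081.08
  hr: 23/74 = 31.08% → 1554.05
  sales: 35/74 = 47.30% → 2364.86
Step 3: Verify: sum of allocations ≈ 5000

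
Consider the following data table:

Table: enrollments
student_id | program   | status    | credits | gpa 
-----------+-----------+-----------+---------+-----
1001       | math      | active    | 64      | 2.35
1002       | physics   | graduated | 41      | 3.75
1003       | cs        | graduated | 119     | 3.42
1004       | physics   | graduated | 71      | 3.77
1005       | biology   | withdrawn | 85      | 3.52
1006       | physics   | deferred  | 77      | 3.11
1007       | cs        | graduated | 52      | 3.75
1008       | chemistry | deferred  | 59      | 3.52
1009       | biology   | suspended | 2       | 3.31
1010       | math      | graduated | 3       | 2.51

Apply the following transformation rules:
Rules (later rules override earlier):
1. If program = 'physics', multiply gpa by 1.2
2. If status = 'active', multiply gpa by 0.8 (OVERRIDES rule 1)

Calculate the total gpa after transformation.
34.67

Step 1: Rule 2 takes priority for records with status = 'active'
  - 1 records: 2.35 × 0.8 = 1.88
Step 2: Rule 1 applies to remaining records with program = 'physics'
  - 3 records: 10.63 × 1.2 = 12.76
Step 3: Other records unchanged: 20.03
Step 4: Final sum = 1.88 + 12.76 + 20.03 = 34.67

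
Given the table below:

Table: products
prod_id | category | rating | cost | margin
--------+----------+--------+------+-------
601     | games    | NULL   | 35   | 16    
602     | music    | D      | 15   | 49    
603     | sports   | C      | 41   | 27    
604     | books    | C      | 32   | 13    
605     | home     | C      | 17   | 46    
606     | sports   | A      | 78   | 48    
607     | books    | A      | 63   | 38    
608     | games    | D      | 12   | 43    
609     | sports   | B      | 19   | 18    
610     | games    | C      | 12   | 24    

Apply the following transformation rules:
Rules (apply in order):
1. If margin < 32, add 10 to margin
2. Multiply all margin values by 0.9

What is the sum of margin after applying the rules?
334.8

Step 1: Apply Rule 1 - Add 10 to records with margin < 32
  - 5 records affected: 98 + (5 × 10) = 148
  - Unaffected records: 224
  - Sum after Rule 1: 372
Step 2: Apply Rule 2 - Multiply all by 0.9
  - 372 × 0.9 = 334.8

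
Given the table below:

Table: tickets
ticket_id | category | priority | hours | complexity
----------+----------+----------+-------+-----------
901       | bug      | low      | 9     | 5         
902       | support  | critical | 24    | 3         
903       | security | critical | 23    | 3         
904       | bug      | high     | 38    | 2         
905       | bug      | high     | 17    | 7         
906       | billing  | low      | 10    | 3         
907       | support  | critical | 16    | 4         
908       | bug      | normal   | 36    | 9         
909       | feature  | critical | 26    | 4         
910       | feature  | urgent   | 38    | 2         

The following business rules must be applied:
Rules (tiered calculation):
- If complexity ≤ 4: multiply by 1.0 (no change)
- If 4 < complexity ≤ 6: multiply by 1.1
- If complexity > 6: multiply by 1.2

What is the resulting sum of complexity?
45.7

Step 1: Tier 1 (complexity ≤ 4): 7 records, sum = 21 × 1.0 = 21.0
Step 2: Tier 2 (4 < complexity ≤ 6): 1 records, sum = 5 × 1.1 = 5.5
Step 3: Tier 3 (complexity > 6): 2 records, sum = 16 × 1.2 = 19.2
Step 4: Final sum = 21.0 + 5.5 + 19.2 = 45.7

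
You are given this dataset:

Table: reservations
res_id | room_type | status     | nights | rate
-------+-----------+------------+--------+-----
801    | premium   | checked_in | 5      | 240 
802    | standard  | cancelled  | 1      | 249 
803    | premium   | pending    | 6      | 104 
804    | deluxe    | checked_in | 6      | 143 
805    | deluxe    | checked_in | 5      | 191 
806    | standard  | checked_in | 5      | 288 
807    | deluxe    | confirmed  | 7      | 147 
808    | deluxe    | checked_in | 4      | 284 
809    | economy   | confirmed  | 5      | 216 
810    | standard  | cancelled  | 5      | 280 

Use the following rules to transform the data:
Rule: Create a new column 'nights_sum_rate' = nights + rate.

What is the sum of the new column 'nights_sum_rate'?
2191

Step 1: For each record, compute nights + rate
Example calculations:
  5 + 240 = 245
  1 + 249 = 250
  6 + 104 = 110
  ...
Step 2: Sum all derived values
Step 3: Total = 2191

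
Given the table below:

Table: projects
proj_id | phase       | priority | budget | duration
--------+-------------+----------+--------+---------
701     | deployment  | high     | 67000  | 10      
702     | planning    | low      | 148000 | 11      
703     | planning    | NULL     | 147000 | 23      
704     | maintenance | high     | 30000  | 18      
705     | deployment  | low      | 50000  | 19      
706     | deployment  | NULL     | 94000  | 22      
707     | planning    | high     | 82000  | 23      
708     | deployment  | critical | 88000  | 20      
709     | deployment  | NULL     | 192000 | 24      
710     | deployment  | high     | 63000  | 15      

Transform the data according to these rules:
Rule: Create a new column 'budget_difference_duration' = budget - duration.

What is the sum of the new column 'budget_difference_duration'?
960815

Step 1: For each record, compute budget - duration
Example calculations:
  67000 - 10 = 66990
  148000 - 11 = 147989
  147000 - 23 = 146977
  ...
Step 2: Sum all derived values
Step 3: Total = 960815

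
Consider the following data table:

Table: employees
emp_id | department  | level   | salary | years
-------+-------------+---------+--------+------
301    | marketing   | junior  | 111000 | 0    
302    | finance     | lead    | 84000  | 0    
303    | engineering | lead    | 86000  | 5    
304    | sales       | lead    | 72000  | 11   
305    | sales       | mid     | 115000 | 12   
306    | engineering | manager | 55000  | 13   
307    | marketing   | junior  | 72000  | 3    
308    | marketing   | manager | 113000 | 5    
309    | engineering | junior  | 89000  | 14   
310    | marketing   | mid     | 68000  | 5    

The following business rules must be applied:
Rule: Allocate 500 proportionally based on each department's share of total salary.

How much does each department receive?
engineering: 132.95, finance: 48.55, marketing: 210.4, sales: 108.09

Step 1: Calculate total salary = 865000
Step 2: Calculate each department's proportion:
  engineering: 230000/865000 = 26.59% → 132.95
  finance: 84000/865000 = 9.71% → 48.55
  marketing: 364000/865000 = 42.08% → 210.4
  sales: 187000/865000 = 21.62% → 108.09
Step 3: Verify: sum of allocations ≈ 500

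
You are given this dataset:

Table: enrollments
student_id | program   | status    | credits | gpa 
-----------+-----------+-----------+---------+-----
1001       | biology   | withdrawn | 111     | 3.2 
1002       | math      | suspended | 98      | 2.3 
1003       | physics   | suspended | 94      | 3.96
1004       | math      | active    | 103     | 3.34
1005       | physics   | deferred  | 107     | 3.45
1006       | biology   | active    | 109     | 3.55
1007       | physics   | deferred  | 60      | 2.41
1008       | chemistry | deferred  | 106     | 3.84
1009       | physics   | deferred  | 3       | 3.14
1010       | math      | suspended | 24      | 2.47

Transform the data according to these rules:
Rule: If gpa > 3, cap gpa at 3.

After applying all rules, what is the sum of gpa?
28.18

Step 1: 7 records have gpa > 3
Step 2: These records originally summed to 24.48
Step 3: After capping: 7 × 3 = 21
Step 4: Unaffected records sum: 7.18
Step 5: Final sum = 21 + 7.18 = 28.18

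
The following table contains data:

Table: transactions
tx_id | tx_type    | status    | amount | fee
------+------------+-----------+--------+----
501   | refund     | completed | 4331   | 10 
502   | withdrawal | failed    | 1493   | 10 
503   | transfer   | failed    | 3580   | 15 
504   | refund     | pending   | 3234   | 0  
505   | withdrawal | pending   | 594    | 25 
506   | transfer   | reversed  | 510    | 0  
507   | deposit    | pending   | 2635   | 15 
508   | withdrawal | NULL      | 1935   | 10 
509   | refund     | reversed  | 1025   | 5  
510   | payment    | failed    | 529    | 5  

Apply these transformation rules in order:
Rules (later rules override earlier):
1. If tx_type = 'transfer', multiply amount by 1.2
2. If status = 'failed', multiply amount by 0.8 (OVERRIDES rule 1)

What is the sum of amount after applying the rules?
18847.6

Step 1: Rule 2 takes priority for records with status = 'failed'
  - 3 records: 5602 × 0.8 = 4481.6
Step 2: Rule 1 applies to remaining records with tx_type = 'transfer'
  - 1 records: 510 × 1.2 = 612.0
Step 3: Other records unchanged: 13754
Step 4: Final sum = 4481.6 + 612.0 + 13754 = 18847.6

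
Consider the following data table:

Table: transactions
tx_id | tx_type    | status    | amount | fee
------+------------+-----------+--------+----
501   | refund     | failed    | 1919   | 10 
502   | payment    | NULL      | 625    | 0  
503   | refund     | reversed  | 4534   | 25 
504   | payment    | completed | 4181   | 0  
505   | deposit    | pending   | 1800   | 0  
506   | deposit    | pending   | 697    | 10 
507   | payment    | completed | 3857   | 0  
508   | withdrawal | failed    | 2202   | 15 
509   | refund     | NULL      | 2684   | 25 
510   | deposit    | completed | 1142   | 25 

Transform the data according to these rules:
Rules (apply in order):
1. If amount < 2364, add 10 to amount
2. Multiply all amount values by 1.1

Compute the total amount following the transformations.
26071.1

Step 1: Apply Rule 1 - Add 10 to records with amount < 2364
  - 6 records affected: 8385 + (6 × 10) = 8445
  - Unaffected records: 15256
  - Sum after Rule 1: 23701
Step 2: Apply Rule 2 - Multiply all by 1.1
  - 23701 × 1.1 = 26071.1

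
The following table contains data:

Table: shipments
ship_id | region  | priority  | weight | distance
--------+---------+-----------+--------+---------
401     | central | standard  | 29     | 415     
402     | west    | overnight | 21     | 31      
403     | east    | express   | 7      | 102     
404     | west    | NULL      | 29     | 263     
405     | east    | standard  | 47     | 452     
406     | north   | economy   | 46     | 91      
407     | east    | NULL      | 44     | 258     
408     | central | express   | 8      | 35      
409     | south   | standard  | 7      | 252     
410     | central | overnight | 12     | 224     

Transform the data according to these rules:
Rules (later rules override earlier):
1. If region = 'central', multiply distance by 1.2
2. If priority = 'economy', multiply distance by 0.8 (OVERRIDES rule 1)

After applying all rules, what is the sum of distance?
2239.6

Step 1: Rule 2 takes priority for records with priority = 'economy'
  - 1 records: 91 × 0.8 = 72.8
Step 2: Rule 1 applies to remaining records with region = 'central'
  - 3 records: 674 × 1.2 = 808.8
Step 3: Other records unchanged: 1358
Step 4: Final sum = 72.8 + 808.8 + 1358 = 2239.6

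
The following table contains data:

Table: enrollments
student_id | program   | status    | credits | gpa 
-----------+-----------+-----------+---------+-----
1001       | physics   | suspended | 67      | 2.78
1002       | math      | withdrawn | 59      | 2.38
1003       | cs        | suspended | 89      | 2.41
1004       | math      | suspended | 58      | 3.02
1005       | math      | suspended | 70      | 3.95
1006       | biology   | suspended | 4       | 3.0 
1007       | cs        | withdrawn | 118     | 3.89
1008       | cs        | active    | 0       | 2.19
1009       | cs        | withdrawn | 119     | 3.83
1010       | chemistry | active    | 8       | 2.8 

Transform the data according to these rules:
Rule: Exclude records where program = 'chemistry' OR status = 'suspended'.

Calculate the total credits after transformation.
296

Step 1: Find records where program = 'chemistry' OR status = 'suspended'
Step 2: 6 records match, summing to 296
Step 3: Original sum: 592
Step 4: Remaining sum = 592 - 296 = 296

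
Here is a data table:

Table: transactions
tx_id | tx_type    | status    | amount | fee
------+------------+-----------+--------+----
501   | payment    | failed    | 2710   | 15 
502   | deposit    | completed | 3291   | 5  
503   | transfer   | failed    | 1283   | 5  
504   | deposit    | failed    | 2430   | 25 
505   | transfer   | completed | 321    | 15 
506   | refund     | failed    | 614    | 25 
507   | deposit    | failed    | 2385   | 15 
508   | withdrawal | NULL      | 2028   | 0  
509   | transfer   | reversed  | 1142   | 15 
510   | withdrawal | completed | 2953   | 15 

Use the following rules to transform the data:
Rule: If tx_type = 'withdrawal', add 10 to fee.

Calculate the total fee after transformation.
155

Step 1: Count records where tx_type = 'withdrawal': 2
Step 2: Total bonus added: 2 × 10 = 20
Step 3: Original sum of fee: 135
Step 4: Final sum = 135 + 20 = 155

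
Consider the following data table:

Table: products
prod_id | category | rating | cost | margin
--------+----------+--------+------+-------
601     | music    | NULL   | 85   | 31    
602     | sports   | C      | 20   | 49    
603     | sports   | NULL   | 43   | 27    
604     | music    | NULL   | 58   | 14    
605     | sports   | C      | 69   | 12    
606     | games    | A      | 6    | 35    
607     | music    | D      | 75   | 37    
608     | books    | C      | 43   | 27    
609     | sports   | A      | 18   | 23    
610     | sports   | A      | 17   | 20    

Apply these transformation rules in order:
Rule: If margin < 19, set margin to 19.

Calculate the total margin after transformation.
287

Step 1: 2 records have margin < 19
Step 2: These records originally summed to 26
Step 3: After setting to minimum: 2 × 19 = 38
Step 4: Unaffected records sum: 249
Step 5: Final sum = 38 + 249 = 287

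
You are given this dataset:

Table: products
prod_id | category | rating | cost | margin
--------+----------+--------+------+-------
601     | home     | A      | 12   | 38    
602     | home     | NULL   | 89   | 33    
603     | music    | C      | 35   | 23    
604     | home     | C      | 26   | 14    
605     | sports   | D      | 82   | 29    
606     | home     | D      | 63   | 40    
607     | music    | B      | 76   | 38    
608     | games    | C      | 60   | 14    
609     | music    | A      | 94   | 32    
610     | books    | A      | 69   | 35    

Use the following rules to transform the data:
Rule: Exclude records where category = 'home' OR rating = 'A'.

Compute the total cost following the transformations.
253

Step 1: Find records where category = 'home' OR rating = 'A'
Step 2: 6 records match, summing to 353
Step 3: Original sum: 606
Step 4: Remaining sum = 606 - 353 = 253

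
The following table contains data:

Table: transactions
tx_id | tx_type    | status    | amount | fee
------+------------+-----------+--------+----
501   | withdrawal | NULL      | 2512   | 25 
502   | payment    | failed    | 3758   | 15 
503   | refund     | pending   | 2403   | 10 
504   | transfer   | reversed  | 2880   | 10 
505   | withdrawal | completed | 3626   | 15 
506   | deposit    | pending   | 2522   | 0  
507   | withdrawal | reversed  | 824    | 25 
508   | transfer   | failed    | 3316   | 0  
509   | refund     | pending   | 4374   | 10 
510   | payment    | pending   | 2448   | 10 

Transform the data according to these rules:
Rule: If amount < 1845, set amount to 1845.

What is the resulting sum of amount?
29684

Step 1: 1 records have amount < 1845
Step 2: These records originally summed to 824
Step 3: After setting to minimum: 1 × 1845 = 1845
Step 4: Unaffected records sum: 27839
Step 5: Final sum = 1845 + 27839 = 29684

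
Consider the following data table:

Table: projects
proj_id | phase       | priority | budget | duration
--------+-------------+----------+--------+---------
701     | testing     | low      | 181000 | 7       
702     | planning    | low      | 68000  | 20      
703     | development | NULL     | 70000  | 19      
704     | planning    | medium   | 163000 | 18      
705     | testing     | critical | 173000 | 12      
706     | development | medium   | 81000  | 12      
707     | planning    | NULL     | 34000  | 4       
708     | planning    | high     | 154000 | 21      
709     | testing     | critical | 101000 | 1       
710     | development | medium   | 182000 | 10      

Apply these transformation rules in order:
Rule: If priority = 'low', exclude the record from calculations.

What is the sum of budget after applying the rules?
958000

Step 1: Identify records where priority = 'low'
Step 2: The excluded records sum to 249000
Step 3: Original total budget = 1207000
Step 4: Remaining total = 1207000 - 249000 = 958000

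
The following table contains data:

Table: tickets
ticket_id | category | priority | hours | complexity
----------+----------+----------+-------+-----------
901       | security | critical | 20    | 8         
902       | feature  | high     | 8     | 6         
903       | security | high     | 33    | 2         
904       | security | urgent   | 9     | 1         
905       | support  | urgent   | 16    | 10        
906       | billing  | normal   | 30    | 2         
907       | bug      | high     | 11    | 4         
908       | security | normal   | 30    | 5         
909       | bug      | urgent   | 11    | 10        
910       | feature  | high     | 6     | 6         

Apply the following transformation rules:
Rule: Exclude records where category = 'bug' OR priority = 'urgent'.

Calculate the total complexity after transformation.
29

Step 1: Find records where category = 'bug' OR priority = 'urgent'
Step 2: 4 records match, summing to 25
Step 3: Original sum: 54
Step 4: Remaining sum = 54 - 25 = 29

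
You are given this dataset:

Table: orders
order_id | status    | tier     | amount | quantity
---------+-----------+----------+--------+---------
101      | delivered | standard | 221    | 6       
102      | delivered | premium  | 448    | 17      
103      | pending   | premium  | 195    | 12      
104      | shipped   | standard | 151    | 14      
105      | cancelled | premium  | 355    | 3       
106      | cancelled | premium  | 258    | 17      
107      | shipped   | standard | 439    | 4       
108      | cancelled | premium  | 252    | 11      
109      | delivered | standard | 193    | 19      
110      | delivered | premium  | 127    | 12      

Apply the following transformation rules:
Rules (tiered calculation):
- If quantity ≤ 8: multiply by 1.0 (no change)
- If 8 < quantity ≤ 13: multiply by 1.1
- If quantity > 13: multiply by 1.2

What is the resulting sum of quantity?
131.9

Step 1: Tier 1 (quantity ≤ 8): 3 records, sum = 13 × 1.0 = 13.0
Step 2: Tier 2 (8 < quantity ≤ 13): 3 records, sum = 35 × 1.1 = 38.5
Step 3: Tier 3 (quantity > 13): 4 records, sum = 67 × 1.2 = 80.4
Step 4: Final sum = 13.0 + 38.5 + 80.4 = 131.9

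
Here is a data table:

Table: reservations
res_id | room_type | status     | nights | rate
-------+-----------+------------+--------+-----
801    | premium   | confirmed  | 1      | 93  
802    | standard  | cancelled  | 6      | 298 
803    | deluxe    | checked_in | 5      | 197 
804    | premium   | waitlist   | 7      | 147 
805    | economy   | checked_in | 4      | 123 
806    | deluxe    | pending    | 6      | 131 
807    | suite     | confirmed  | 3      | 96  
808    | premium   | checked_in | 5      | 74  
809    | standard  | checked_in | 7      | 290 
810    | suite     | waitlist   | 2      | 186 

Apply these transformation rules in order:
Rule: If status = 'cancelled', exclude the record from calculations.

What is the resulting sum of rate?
1337

Step 1: Identify records where status = 'cancelled'
Step 2: The excluded records sum to 298
Step 3: Original total rate = 1635
Step 4: Remaining total = 1635 - 298 = 1337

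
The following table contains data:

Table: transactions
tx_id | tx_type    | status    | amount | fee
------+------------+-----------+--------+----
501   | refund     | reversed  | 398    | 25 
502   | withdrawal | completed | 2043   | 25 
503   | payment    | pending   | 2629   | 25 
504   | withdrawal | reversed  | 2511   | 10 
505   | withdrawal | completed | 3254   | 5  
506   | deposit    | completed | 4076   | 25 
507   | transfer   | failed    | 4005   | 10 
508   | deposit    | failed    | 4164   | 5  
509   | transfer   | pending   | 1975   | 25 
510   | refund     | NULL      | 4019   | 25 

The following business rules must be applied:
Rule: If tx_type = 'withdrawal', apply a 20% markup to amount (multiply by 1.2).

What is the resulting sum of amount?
30635.6

Step 1: Records with tx_type = 'withdrawal' have total amount = 7808
Step 2: Apply multiplier: 7808 × 1.2 = 9369.6
Step 3: Other records total: 21266
Step 4: Final sum = 9369.6 + 21266 = 30635.6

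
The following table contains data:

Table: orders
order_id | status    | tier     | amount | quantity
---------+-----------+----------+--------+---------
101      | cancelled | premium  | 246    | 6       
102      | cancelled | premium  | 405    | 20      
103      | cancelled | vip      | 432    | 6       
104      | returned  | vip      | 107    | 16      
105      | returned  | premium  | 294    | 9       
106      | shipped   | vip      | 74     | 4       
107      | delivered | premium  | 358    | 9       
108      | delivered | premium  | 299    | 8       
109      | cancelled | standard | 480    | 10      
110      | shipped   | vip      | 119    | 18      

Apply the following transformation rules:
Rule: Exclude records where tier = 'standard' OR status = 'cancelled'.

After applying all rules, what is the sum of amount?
1251

Step 1: Find records where tier = 'standard' OR status = 'cancelled'
Step 2: 4 records match, summing to 1563
Step 3: Original sum: 2814
Step 4: Remaining sum = 2814 - 1563 = 1251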